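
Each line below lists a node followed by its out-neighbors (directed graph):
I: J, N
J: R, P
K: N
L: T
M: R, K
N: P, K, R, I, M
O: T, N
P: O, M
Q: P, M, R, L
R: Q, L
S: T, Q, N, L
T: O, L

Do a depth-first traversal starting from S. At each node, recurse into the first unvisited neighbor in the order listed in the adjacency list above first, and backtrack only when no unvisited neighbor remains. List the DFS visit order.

S T O N P M R Q L K I J

Visit S
S → T
T → O
O → N
N → P
P → M
M → R
R → Q
Q → L
M → K
N → I
I → J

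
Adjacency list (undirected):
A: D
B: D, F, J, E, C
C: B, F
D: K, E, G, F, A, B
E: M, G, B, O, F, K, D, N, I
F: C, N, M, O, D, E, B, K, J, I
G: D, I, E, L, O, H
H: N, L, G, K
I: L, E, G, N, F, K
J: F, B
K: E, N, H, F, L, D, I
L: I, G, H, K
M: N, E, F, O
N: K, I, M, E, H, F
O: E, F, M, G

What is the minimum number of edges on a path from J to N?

Level 0: J
Level 1: B, F
Level 2: C, D, E, I, K, M, N, O
Level 3: A, G, H, L
N first appears at level 2.

2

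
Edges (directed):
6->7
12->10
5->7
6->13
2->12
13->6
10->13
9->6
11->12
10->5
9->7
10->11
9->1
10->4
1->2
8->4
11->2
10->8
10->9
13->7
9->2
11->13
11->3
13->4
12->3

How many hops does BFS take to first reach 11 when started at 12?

Level 0: 12
Level 1: 3, 10
Level 2: 4, 5, 8, 9, 11, 13
Level 3: 1, 2, 6, 7
11 first appears at level 2.

2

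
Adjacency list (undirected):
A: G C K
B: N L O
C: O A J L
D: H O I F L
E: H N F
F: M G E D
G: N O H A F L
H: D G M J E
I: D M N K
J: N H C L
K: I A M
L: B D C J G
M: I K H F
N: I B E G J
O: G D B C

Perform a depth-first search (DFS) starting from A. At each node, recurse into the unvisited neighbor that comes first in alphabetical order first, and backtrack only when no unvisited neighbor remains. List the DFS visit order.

Visit A
A → C
C → J
J → H
H → D
D → F
F → E
E → N
N → B
B → L
L → G
G → O
N → I
I → K
K → M

A, C, J, H, D, F, E, N, B, L, G, O, I, K, M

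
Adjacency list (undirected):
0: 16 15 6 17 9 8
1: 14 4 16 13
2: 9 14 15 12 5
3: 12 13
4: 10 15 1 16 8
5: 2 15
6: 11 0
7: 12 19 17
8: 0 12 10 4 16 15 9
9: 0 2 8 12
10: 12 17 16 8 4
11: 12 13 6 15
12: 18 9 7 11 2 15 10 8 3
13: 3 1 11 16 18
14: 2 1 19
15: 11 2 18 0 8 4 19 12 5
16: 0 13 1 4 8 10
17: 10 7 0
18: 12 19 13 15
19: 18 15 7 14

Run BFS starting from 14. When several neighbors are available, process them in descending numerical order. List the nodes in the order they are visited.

Visit 14; enqueue 19, 2, 1 → queue [19, 2, 1]
Visit 19; enqueue 18, 15, 7 → queue [2, 1, 18, 15, 7]
Visit 2; enqueue 12, 9, 5 → queue [1, 18, 15, 7, 12, 9, 5]
Visit 1; enqueue 16, 13, 4 → queue [18, 15, 7, 12, 9, 5, 16, 13, 4]
Visit 18 → queue [15, 7, 12, 9, 5, 16, 13, 4]
Visit 15; enqueue 11, 8, 0 → queue [7, 12, 9, 5, 16, 13, 4, 11, 8, 0]
Visit 7; enqueue 17 → queue [12, 9, 5, 16, 13, 4, 11, 8, 0, 17]
Visit 12; enqueue 10, 3 → queue [9, 5, 16, 13, 4, 11, 8, 0, 17, 10, 3]
Visit 9 → queue [5, 16, 13, 4, 11, 8, 0, 17, 10, 3]
Visit 5 → queue [16, 13, 4, 11, 8, 0, 17, 10, 3]
Visit 16 → queue [13, 4, 11, 8, 0, 17, 10, 3]
Visit 13 → queue [4, 11, 8, 0, 17, 10, 3]
Visit 4 → queue [11, 8, 0, 17, 10, 3]
Visit 11; enqueue 6 → queue [8, 0, 17, 10, 3, 6]
Visit 8 → queue [0, 17, 10, 3, 6]
Visit 0 → queue [17, 10, 3, 6]
Visit 17 → queue [10, 3, 6]
Visit 10 → queue [3, 6]
Visit 3 → queue [6]
Visit 6 → queue []

14, 19, 2, 1, 18, 15, 7, 12, 9, 5, 16, 13, 4, 11, 8, 0, 17, 10, 3, 6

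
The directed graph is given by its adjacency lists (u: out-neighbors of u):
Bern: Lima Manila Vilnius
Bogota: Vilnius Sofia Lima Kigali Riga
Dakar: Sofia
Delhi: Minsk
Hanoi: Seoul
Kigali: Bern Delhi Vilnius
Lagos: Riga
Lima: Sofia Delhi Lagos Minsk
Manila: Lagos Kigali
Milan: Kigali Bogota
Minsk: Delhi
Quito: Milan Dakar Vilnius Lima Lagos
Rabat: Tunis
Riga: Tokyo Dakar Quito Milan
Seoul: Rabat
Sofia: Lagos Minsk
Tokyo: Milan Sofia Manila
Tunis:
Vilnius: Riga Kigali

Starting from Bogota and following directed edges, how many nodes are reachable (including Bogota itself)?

15

BFS from Bogota visits: Bogota, Vilnius, Sofia, Lima, Kigali, Riga, Lagos, Minsk, Delhi, Bern, Tokyo, Dakar, Quito, Milan, Manila
Reachable nodes: 15 of 19 total.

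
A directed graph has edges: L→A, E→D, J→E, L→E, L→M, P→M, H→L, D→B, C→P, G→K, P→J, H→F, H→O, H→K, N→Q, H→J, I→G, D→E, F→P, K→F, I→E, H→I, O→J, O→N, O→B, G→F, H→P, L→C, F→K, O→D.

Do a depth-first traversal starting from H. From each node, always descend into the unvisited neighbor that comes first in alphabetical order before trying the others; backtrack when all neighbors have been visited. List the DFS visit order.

Visit H
H → F
F → K
F → P
P → J
J → E
E → D
D → B
P → M
H → I
I → G
H → L
L → A
L → C
H → O
O → N
N → Q

H, F, K, P, J, E, D, B, M, I, G, L, A, C, O, N, Q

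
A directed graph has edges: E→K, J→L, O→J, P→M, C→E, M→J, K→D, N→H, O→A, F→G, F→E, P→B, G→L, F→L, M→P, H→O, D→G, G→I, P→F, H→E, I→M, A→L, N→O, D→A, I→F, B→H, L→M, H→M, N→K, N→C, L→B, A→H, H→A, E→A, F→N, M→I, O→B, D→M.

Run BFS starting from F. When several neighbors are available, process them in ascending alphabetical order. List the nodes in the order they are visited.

F -> E -> G -> L -> N -> A -> K -> I -> B -> M -> C -> H -> O -> D -> J -> P

Visit F; enqueue E, G, L, N → queue [E, G, L, N]
Visit E; enqueue A, K → queue [G, L, N, A, K]
Visit G; enqueue I → queue [L, N, A, K, I]
Visit L; enqueue B, M → queue [N, A, K, I, B, M]
Visit N; enqueue C, H, O → queue [A, K, I, B, M, C, H, O]
Visit A → queue [K, I, B, M, C, H, O]
Visit K; enqueue D → queue [I, B, M, C, H, O, D]
Visit I → queue [B, M, C, H, O, D]
Visit B → queue [M, C, H, O, D]
Visit M; enqueue J, P → queue [C, H, O, D, J, P]
Visit C → queue [H, O, D, J, P]
Visit H → queue [O, D, J, P]
Visit O → queue [D, J, P]
Visit D → queue [J, P]
Visit J → queue [P]
Visit P → queue []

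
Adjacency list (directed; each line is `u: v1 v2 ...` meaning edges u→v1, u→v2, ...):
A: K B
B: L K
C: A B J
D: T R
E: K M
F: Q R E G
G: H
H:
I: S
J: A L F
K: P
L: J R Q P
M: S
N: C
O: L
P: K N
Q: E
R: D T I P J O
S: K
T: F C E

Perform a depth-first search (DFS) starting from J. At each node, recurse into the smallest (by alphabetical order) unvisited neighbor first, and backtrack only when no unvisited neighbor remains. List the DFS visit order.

J → A → B → K → P → N → C → L → Q → E → M → S → R → D → T → F → G → H → I → O

Visit J
J → A
A → B
B → K
K → P
P → N
N → C
B → L
L → Q
Q → E
E → M
M → S
L → R
R → D
D → T
T → F
F → G
G → H
R → I
R → O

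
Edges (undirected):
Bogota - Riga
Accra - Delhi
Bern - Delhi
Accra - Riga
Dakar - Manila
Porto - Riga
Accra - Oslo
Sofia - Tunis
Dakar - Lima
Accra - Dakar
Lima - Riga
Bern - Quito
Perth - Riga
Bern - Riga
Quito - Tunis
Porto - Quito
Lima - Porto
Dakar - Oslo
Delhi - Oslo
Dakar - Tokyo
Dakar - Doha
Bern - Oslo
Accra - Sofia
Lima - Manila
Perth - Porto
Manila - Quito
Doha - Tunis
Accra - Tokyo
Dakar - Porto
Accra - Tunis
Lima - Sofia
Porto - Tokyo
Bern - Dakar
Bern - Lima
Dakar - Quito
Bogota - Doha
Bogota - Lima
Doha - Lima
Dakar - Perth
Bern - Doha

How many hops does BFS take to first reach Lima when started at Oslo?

2

Level 0: Oslo
Level 1: Accra, Bern, Dakar, Delhi
Level 2: Doha, Lima, Manila, Perth, Porto, Quito, Riga, Sofia, Tokyo, Tunis
Level 3: Bogota
Lima first appears at level 2.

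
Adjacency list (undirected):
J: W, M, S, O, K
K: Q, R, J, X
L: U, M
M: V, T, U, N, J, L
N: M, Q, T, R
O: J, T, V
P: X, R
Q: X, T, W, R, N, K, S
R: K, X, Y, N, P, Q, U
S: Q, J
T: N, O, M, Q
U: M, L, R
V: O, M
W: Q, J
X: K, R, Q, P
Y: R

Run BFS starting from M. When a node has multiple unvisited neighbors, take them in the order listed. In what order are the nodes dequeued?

Visit M; enqueue V, T, U, N, J, L → queue [V, T, U, N, J, L]
Visit V; enqueue O → queue [T, U, N, J, L, O]
Visit T; enqueue Q → queue [U, N, J, L, O, Q]
Visit U; enqueue R → queue [N, J, L, O, Q, R]
Visit N → queue [J, L, O, Q, R]
Visit J; enqueue W, S, K → queue [L, O, Q, R, W, S, K]
Visit L → queue [O, Q, R, W, S, K]
Visit O → queue [Q, R, W, S, K]
Visit Q; enqueue X → queue [R, W, S, K, X]
Visit R; enqueue Y, P → queue [W, S, K, X, Y, P]
Visit W → queue [S, K, X, Y, P]
Visit S → queue [K, X, Y, P]
Visit K → queue [X, Y, P]
Visit X → queue [Y, P]
Visit Y → queue [P]
Visit P → queue []

M, V, T, U, N, J, L, O, Q, R, W, S, K, X, Y, P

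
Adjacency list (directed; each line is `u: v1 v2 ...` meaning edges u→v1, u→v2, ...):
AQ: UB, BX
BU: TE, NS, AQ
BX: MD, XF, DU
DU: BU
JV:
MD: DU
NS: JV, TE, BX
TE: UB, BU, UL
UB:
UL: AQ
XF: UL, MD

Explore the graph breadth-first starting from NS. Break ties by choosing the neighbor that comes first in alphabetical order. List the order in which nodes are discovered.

Visit NS; enqueue BX, JV, TE → queue [BX, JV, TE]
Visit BX; enqueue DU, MD, XF → queue [JV, TE, DU, MD, XF]
Visit JV → queue [TE, DU, MD, XF]
Visit TE; enqueue BU, UB, UL → queue [DU, MD, XF, BU, UB, UL]
Visit DU → queue [MD, XF, BU, UB, UL]
Visit MD → queue [XF, BU, UB, UL]
Visit XF → queue [BU, UB, UL]
Visit BU; enqueue AQ → queue [UB, UL, AQ]
Visit UB → queue [UL, AQ]
Visit UL → queue [AQ]
Visit AQ → queue []

NS → BX → JV → TE → DU → MD → XF → BU → UB → UL → AQ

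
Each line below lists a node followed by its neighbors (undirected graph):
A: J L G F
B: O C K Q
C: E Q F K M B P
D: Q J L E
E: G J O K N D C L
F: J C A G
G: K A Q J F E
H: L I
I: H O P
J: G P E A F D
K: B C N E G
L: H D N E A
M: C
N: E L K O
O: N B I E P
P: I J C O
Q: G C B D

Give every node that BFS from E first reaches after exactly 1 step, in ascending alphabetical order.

C, D, G, J, K, L, N, O

Level 0: E
Level 1: C, D, G, J, K, L, N, O
Level 2: A, B, F, H, I, M, P, Q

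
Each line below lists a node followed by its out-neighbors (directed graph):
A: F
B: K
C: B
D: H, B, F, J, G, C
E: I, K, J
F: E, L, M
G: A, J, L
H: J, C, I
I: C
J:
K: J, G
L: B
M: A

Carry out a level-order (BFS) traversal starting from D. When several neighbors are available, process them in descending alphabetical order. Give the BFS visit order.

D -> J -> H -> G -> F -> C -> B -> I -> L -> A -> M -> E -> K

Visit D; enqueue J, H, G, F, C, B → queue [J, H, G, F, C, B]
Visit J → queue [H, G, F, C, B]
Visit H; enqueue I → queue [G, F, C, B, I]
Visit G; enqueue L, A → queue [F, C, B, I, L, A]
Visit F; enqueue M, E → queue [C, B, I, L, A, M, E]
Visit C → queue [B, I, L, A, M, E]
Visit B; enqueue K → queue [I, L, A, M, E, K]
Visit I → queue [L, A, M, E, K]
Visit L → queue [A, M, E, K]
Visit A → queue [M, E, K]
Visit M → queue [E, K]
Visit E → queue [K]
Visit K → queue []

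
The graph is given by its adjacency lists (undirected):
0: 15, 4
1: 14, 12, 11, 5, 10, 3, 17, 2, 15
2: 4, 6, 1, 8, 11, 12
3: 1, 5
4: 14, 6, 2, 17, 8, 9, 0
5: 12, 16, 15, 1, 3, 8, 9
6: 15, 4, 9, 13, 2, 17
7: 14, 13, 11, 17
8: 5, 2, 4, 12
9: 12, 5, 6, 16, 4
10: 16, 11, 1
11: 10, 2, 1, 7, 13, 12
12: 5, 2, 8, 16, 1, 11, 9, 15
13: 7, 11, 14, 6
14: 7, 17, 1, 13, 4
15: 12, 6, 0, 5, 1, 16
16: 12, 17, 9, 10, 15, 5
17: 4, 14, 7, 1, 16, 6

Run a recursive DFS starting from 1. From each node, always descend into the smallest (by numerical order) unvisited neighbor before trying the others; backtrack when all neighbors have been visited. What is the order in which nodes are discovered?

Visit 1
1 → 2
2 → 4
4 → 0
0 → 15
15 → 5
5 → 3
5 → 8
8 → 12
12 → 9
9 → 6
6 → 13
13 → 7
7 → 11
11 → 10
10 → 16
16 → 17
17 → 14

1 -> 2 -> 4 -> 0 -> 15 -> 5 -> 3 -> 8 -> 12 -> 9 -> 6 -> 13 -> 7 -> 11 -> 10 -> 16 -> 17 -> 14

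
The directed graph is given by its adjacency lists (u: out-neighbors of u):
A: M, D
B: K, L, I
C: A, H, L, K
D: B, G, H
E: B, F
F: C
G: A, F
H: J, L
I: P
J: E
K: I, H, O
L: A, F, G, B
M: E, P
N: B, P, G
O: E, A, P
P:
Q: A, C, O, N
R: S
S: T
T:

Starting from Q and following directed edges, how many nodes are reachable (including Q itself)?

BFS from Q visits: Q, A, C, O, N, M, D, H, L, K, E, P, B, G, J, F, I
Reachable nodes: 17 of 20 total.

17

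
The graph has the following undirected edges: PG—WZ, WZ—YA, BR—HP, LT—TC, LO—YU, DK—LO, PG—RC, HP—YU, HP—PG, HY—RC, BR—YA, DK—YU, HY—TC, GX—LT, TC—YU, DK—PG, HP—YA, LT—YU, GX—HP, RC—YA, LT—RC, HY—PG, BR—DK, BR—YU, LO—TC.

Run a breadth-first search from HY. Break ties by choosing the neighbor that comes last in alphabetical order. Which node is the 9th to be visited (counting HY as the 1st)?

Visit HY; enqueue TC, RC, PG → queue [TC, RC, PG]
Visit TC; enqueue YU, LT, LO → queue [RC, PG, YU, LT, LO]
Visit RC; enqueue YA → queue [PG, YU, LT, LO, YA]
Visit PG; enqueue WZ, HP, DK → queue [YU, LT, LO, YA, WZ, HP, DK]
Visit YU; enqueue BR → queue [LT, LO, YA, WZ, HP, DK, BR]
Visit LT; enqueue GX → queue [LO, YA, WZ, HP, DK, BR, GX]
Visit LO → queue [YA, WZ, HP, DK, BR, GX]
Visit YA → queue [WZ, HP, DK, BR, GX]
Visit WZ → queue [HP, DK, BR, GX]
Visit HP → queue [DK, BR, GX]
Visit DK → queue [BR, GX]
Visit BR → queue [GX]
Visit GX → queue []

Visit order: HY, TC, RC, PG, YU, LT, LO, YA, WZ, HP, DK, BR, GX

WZ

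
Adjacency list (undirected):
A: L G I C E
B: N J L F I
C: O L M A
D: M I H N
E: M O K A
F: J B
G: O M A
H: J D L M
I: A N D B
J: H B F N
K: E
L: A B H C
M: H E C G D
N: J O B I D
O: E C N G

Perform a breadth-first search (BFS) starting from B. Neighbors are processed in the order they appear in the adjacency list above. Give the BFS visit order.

Visit B; enqueue N, J, L, F, I → queue [N, J, L, F, I]
Visit N; enqueue O, D → queue [J, L, F, I, O, D]
Visit J; enqueue H → queue [L, F, I, O, D, H]
Visit L; enqueue A, C → queue [F, I, O, D, H, A, C]
Visit F → queue [I, O, D, H, A, C]
Visit I → queue [O, D, H, A, C]
Visit O; enqueue E, G → queue [D, H, A, C, E, G]
Visit D; enqueue M → queue [H, A, C, E, G, M]
Visit H → queue [A, C, E, G, M]
Visit A → queue [C, E, G, M]
Visit C → queue [E, G, M]
Visit E; enqueue K → queue [G, M, K]
Visit G → queue [M, K]
Visit M → queue [K]
Visit K → queue []

B -> N -> J -> L -> F -> I -> O -> D -> H -> A -> C -> E -> G -> M -> K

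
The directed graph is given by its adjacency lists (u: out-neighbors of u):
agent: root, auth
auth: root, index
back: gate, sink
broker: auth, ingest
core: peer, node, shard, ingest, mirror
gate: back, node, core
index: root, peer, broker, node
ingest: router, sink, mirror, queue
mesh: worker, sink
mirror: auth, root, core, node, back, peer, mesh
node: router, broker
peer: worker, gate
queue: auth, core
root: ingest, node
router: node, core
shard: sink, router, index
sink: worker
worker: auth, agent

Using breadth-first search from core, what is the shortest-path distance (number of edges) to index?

Level 0: core
Level 1: ingest, mirror, node, peer, shard
Level 2: auth, back, broker, gate, index, mesh, queue, root, router, sink, worker
Level 3: agent
index first appears at level 2.

2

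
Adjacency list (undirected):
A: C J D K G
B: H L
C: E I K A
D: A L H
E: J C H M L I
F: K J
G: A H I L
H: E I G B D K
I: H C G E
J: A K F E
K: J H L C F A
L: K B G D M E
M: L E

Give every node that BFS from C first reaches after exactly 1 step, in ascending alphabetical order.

A, E, I, K

Level 0: C
Level 1: A, E, I, K
Level 2: D, F, G, H, J, L, M
Level 3: B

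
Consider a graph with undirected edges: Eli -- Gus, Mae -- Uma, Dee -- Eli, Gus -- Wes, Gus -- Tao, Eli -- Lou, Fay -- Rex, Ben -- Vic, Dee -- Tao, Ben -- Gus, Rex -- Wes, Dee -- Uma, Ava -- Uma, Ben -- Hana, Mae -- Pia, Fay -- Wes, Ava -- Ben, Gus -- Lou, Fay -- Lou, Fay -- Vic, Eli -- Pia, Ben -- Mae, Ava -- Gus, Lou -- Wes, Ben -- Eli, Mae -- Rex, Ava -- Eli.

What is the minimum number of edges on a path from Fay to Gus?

2

Level 0: Fay
Level 1: Lou, Rex, Vic, Wes
Level 2: Ben, Eli, Gus, Mae
Level 3: Ava, Dee, Hana, Pia, Tao, Uma
Gus first appears at level 2.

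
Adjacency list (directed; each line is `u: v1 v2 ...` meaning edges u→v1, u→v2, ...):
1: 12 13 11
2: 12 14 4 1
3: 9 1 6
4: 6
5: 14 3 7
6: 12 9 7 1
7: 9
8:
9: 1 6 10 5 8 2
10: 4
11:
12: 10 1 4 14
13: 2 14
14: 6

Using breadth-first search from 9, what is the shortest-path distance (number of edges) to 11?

2

Level 0: 9
Level 1: 1, 2, 5, 6, 8, 10
Level 2: 3, 4, 7, 11, 12, 13, 14
11 first appears at level 2.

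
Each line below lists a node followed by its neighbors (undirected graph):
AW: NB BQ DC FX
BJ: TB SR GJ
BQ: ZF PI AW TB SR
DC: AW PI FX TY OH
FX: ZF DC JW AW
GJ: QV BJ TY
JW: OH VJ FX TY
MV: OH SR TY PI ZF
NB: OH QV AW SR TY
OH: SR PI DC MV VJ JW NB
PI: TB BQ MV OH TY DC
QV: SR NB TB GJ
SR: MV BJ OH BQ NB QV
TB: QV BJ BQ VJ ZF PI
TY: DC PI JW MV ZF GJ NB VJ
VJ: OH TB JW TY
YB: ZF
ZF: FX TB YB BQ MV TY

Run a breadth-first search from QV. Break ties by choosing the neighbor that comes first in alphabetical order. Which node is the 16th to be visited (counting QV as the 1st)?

Visit QV; enqueue GJ, NB, SR, TB → queue [GJ, NB, SR, TB]
Visit GJ; enqueue BJ, TY → queue [NB, SR, TB, BJ, TY]
Visit NB; enqueue AW, OH → queue [SR, TB, BJ, TY, AW, OH]
Visit SR; enqueue BQ, MV → queue [TB, BJ, TY, AW, OH, BQ, MV]
Visit TB; enqueue PI, VJ, ZF → queue [BJ, TY, AW, OH, BQ, MV, PI, VJ, ZF]
Visit BJ → queue [TY, AW, OH, BQ, MV, PI, VJ, ZF]
Visit TY; enqueue DC, JW → queue [AW, OH, BQ, MV, PI, VJ, ZF, DC, JW]
Visit AW; enqueue FX → queue [OH, BQ, MV, PI, VJ, ZF, DC, JW, FX]
Visit OH → queue [BQ, MV, PI, VJ, ZF, DC, JW, FX]
Visit BQ → queue [MV, PI, VJ, ZF, DC, JW, FX]
Visit MV → queue [PI, VJ, ZF, DC, JW, FX]
Visit PI → queue [VJ, ZF, DC, JW, FX]
Visit VJ → queue [ZF, DC, JW, FX]
Visit ZF; enqueue YB → queue [DC, JW, FX, YB]
Visit DC → queue [JW, FX, YB]
Visit JW → queue [FX, YB]
Visit FX → queue [YB]
Visit YB → queue []

Visit order: QV, GJ, NB, SR, TB, BJ, TY, AW, OH, BQ, MV, PI, VJ, ZF, DC, JW, FX, YB

JW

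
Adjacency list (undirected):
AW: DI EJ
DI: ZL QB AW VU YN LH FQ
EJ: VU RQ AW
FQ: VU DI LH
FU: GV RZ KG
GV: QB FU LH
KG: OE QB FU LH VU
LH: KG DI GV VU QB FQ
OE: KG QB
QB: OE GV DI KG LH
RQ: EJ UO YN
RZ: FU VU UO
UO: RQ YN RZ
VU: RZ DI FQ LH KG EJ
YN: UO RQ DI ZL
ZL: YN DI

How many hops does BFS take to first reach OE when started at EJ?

Level 0: EJ
Level 1: AW, RQ, VU
Level 2: DI, FQ, KG, LH, RZ, UO, YN
Level 3: FU, GV, OE, QB, ZL
OE first appears at level 3.

3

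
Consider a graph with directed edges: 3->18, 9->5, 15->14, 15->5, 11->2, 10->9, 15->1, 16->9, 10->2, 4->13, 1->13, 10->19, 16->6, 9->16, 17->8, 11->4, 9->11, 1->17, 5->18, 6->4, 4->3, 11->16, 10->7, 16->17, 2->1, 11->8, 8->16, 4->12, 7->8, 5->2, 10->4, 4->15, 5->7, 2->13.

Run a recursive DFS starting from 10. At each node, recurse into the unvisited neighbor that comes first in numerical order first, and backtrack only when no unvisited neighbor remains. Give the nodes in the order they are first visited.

Visit 10
10 → 2
2 → 1
1 → 13
1 → 17
17 → 8
8 → 16
16 → 6
6 → 4
4 → 3
3 → 18
4 → 12
4 → 15
15 → 5
5 → 7
15 → 14
16 → 9
9 → 11
10 → 19

10 → 2 → 1 → 13 → 17 → 8 → 16 → 6 → 4 → 3 → 18 → 12 → 15 → 5 → 7 → 14 → 9 → 11 → 19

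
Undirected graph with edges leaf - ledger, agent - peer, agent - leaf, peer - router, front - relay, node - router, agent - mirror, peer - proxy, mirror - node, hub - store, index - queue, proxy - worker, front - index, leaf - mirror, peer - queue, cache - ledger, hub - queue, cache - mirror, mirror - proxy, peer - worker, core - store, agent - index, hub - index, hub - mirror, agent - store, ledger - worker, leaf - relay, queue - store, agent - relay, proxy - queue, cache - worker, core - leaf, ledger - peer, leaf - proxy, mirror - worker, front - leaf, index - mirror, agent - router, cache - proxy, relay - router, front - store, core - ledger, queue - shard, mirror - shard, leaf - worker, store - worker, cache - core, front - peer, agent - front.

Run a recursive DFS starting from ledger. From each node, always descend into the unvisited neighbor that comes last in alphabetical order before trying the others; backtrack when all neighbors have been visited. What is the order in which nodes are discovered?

Visit ledger
ledger → worker
worker → store
store → queue
queue → shard
shard → mirror
mirror → proxy
proxy → peer
peer → router
router → relay
relay → leaf
leaf → front
front → index
index → hub
index → agent
leaf → core
core → cache
router → node

ledger, worker, store, queue, shard, mirror, proxy, peer, router, relay, leaf, front, index, hub, agent, core, cache, node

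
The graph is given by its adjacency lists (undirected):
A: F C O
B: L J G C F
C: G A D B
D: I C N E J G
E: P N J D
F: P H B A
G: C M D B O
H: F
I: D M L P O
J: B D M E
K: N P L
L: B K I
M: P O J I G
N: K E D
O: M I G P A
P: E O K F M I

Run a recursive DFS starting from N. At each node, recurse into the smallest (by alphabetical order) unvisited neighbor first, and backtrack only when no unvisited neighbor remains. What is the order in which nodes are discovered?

N, D, C, A, F, B, G, M, I, L, K, P, E, J, O, H

Visit N
N → D
D → C
C → A
A → F
F → B
B → G
G → M
M → I
I → L
L → K
K → P
P → E
E → J
P → O
F → H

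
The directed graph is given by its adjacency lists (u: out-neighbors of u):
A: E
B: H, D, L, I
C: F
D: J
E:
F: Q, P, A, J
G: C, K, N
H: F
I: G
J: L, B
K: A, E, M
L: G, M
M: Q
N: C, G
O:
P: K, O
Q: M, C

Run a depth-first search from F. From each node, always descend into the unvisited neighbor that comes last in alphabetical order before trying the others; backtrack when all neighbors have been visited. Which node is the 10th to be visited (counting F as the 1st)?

J

Visit F
F → Q
Q → M
Q → C
F → P
P → O
P → K
K → E
K → A
F → J
J → L
L → G
G → N
J → B
B → I
B → H
B → D

Visit order: F, Q, M, C, P, O, K, E, A, J, L, G, N, B, I, H, D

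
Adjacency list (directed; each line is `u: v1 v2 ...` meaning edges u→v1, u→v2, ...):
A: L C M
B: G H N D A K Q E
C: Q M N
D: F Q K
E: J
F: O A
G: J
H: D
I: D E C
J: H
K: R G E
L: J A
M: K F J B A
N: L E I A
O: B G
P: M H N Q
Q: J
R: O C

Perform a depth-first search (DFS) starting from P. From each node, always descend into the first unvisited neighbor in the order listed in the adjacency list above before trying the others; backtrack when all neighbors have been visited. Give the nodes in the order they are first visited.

Visit P
P → M
M → K
K → R
R → O
O → B
B → G
G → J
J → H
H → D
D → F
F → A
A → L
A → C
C → Q
C → N
N → E
N → I

P, M, K, R, O, B, G, J, H, D, F, A, L, C, Q, N, E, I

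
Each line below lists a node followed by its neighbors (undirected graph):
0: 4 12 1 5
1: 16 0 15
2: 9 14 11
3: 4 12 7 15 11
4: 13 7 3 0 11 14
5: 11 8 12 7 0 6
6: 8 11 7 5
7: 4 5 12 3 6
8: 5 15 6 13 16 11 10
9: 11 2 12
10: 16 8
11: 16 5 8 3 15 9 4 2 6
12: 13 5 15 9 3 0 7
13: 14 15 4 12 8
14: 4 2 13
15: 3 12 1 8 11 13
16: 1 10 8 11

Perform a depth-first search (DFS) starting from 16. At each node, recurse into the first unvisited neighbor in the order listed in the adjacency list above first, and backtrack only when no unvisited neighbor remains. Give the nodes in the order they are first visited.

Visit 16
16 → 1
1 → 0
0 → 4
4 → 13
13 → 14
14 → 2
2 → 9
9 → 11
11 → 5
5 → 8
8 → 15
15 → 3
3 → 12
12 → 7
7 → 6
8 → 10

16 → 1 → 0 → 4 → 13 → 14 → 2 → 9 → 11 → 5 → 8 → 15 → 3 → 12 → 7 → 6 → 10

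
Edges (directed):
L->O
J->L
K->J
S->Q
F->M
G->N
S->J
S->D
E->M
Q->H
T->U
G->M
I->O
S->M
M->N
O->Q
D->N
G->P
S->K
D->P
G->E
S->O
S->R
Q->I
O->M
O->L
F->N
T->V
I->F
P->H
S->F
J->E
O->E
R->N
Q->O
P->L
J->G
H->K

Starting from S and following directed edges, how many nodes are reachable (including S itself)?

BFS from S visits: S, D, F, J, K, M, O, Q, R, N, P, E, G, L, H, I
Reachable nodes: 16 of 19 total.

16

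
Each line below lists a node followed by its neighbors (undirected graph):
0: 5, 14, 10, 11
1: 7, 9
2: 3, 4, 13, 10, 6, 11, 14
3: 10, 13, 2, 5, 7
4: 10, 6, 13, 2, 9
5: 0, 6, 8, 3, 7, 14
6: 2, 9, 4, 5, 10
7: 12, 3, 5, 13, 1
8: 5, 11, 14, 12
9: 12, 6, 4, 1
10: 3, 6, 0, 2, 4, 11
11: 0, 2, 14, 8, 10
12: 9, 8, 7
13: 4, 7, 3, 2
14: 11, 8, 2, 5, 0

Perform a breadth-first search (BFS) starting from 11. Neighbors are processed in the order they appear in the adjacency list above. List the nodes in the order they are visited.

11, 0, 2, 14, 8, 10, 5, 3, 4, 13, 6, 12, 7, 9, 1

Visit 11; enqueue 0, 2, 14, 8, 10 → queue [0, 2, 14, 8, 10]
Visit 0; enqueue 5 → queue [2, 14, 8, 10, 5]
Visit 2; enqueue 3, 4, 13, 6 → queue [14, 8, 10, 5, 3, 4, 13, 6]
Visit 14 → queue [8, 10, 5, 3, 4, 13, 6]
Visit 8; enqueue 12 → queue [10, 5, 3, 4, 13, 6, 12]
Visit 10 → queue [5, 3, 4, 13, 6, 12]
Visit 5; enqueue 7 → queue [3, 4, 13, 6, 12, 7]
Visit 3 → queue [4, 13, 6, 12, 7]
Visit 4; enqueue 9 → queue [13, 6, 12, 7, 9]
Visit 13 → queue [6, 12, 7, 9]
Visit 6 → queue [12, 7, 9]
Visit 12 → queue [7, 9]
Visit 7; enqueue 1 → queue [9, 1]
Visit 9 → queue [1]
Visit 1 → queue []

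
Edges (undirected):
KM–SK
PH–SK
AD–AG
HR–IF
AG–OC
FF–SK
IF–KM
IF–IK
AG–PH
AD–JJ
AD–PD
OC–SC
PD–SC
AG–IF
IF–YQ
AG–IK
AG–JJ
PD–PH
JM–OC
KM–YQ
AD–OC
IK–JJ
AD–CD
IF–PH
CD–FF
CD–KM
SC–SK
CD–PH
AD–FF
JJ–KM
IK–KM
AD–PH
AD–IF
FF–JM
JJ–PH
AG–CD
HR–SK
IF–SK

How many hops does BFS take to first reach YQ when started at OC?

3

Level 0: OC
Level 1: AD, AG, JM, SC
Level 2: CD, FF, IF, IK, JJ, PD, PH, SK
Level 3: HR, KM, YQ
YQ first appears at level 3.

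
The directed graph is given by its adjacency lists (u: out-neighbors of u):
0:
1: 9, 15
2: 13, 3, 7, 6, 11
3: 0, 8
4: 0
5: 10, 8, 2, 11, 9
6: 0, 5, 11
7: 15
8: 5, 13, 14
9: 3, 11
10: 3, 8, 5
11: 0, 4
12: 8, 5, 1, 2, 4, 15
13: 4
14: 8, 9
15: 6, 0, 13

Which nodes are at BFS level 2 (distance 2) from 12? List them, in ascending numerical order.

Level 0: 12
Level 1: 1, 2, 4, 5, 8, 15
Level 2: 0, 3, 6, 7, 9, 10, 11, 13, 14

0, 3, 6, 7, 9, 10, 11, 13, 14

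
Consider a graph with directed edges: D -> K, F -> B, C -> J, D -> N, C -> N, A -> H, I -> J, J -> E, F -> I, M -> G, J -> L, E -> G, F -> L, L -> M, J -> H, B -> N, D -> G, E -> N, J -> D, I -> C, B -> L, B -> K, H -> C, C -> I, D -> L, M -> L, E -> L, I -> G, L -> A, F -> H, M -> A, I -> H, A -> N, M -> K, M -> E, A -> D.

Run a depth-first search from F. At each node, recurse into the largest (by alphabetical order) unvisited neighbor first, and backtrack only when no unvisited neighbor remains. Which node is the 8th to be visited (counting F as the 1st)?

A

Visit F
F → L
L → M
M → K
M → G
M → E
E → N
M → A
A → H
H → C
C → J
J → D
C → I
F → B

Visit order: F, L, M, K, G, E, N, A, H, C, J, D, I, B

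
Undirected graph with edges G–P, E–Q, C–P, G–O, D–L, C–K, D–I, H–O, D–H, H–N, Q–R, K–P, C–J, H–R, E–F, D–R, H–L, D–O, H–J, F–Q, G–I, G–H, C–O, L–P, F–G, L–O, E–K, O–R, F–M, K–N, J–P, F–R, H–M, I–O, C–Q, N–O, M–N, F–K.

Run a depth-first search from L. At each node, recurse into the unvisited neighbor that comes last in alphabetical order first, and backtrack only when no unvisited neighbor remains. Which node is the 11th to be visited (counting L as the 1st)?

J

Visit L
L → P
P → K
K → N
N → O
O → R
R → Q
Q → F
F → M
M → H
H → J
J → C
H → G
G → I
I → D
F → E

Visit order: L, P, K, N, O, R, Q, F, M, H, J, C, G, I, D, E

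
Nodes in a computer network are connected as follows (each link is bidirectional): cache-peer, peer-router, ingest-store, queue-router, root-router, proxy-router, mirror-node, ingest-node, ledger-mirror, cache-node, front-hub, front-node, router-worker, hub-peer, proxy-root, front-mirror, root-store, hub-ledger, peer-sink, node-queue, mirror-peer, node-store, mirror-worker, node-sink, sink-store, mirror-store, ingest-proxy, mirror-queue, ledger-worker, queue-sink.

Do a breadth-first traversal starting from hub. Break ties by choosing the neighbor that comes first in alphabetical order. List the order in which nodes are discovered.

hub, front, ledger, peer, mirror, node, worker, cache, router, sink, queue, store, ingest, proxy, root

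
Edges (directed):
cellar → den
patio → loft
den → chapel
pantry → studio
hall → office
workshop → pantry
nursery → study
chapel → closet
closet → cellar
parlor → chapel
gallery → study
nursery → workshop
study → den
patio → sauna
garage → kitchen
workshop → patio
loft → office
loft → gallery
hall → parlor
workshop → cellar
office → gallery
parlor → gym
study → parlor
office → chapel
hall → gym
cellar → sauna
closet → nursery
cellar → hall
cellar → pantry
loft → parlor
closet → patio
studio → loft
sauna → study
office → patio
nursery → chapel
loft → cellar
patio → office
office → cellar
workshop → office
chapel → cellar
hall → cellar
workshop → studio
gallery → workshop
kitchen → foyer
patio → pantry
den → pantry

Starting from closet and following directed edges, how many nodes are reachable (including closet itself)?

17

BFS from closet visits: closet, cellar, nursery, patio, den, hall, pantry, sauna, chapel, study, workshop, loft, office, gym, parlor, studio, gallery
Reachable nodes: 17 of 20 total.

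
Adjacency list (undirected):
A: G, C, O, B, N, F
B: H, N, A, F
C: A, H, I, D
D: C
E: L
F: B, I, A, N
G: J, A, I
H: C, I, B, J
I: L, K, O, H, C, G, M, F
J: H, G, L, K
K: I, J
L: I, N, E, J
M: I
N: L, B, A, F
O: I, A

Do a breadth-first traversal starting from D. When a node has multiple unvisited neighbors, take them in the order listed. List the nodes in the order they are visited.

D → C → A → H → I → G → O → B → N → F → J → L → K → M → E

Visit D; enqueue C → queue [C]
Visit C; enqueue A, H, I → queue [A, H, I]
Visit A; enqueue G, O, B, N, F → queue [H, I, G, O, B, N, F]
Visit H; enqueue J → queue [I, G, O, B, N, F, J]
Visit I; enqueue L, K, M → queue [G, O, B, N, F, J, L, K, M]
Visit G → queue [O, B, N, F, J, L, K, M]
Visit O → queue [B, N, F, J, L, K, M]
Visit B → queue [N, F, J, L, K, M]
Visit N → queue [F, J, L, K, M]
Visit F → queue [J, L, K, M]
Visit J → queue [L, K, M]
Visit L; enqueue E → queue [K, M, E]
Visit K → queue [M, E]
Visit M → queue [E]
Visit E → queue []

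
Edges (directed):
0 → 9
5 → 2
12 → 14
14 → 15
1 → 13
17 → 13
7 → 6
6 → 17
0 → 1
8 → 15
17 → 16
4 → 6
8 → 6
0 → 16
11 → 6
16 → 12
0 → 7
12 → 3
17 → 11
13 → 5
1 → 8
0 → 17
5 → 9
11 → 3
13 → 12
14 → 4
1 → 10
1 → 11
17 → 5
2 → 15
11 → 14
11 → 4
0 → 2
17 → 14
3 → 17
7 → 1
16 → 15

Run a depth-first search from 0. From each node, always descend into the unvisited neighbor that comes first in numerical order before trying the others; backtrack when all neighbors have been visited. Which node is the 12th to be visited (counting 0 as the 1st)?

4

Visit 0
0 → 1
1 → 8
8 → 6
6 → 17
17 → 5
5 → 2
2 → 15
5 → 9
17 → 11
11 → 3
11 → 4
11 → 14
17 → 13
13 → 12
17 → 16
1 → 10
0 → 7

Visit order: 0, 1, 8, 6, 17, 5, 2, 15, 9, 11, 3, 4, 14, 13, 12, 16, 10, 7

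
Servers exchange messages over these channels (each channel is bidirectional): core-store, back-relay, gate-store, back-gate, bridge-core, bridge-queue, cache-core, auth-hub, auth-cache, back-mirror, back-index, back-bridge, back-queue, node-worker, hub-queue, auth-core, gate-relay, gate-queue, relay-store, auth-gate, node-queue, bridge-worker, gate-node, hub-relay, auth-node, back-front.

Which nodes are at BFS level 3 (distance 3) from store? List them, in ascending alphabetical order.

front, index, mirror, worker

Level 0: store
Level 1: core, gate, relay
Level 2: auth, back, bridge, cache, hub, node, queue
Level 3: front, index, mirror, worker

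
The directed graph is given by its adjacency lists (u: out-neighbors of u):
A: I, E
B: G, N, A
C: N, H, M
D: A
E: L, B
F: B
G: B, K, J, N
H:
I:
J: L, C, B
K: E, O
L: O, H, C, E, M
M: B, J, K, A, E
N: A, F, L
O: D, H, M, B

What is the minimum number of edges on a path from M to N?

2

Level 0: M
Level 1: A, B, E, J, K
Level 2: C, G, I, L, N, O
Level 3: D, F, H
N first appears at level 2.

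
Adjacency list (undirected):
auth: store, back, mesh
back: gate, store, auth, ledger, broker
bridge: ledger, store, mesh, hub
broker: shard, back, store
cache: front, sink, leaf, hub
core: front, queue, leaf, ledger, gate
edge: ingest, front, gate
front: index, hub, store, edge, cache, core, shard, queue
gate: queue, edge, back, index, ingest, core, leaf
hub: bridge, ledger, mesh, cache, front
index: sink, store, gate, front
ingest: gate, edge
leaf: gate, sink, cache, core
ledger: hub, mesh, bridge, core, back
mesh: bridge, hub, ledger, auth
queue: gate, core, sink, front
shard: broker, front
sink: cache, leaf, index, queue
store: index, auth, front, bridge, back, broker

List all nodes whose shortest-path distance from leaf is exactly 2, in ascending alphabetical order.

Level 0: leaf
Level 1: cache, core, gate, sink
Level 2: back, edge, front, hub, index, ingest, ledger, queue
Level 3: auth, bridge, broker, mesh, shard, store

back, edge, front, hub, index, ingest, ledger, queue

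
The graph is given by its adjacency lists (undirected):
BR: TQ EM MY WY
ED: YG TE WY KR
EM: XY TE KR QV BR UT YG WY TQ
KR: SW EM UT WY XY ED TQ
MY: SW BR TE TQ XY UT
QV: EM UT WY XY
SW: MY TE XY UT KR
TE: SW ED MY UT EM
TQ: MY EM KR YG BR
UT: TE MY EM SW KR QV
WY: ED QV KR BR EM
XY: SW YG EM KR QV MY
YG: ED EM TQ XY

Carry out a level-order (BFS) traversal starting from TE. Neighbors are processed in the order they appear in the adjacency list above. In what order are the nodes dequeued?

Visit TE; enqueue SW, ED, MY, UT, EM → queue [SW, ED, MY, UT, EM]
Visit SW; enqueue XY, KR → queue [ED, MY, UT, EM, XY, KR]
Visit ED; enqueue YG, WY → queue [MY, UT, EM, XY, KR, YG, WY]
Visit MY; enqueue BR, TQ → queue [UT, EM, XY, KR, YG, WY, BR, TQ]
Visit UT; enqueue QV → queue [EM, XY, KR, YG, WY, BR, TQ, QV]
Visit EM → queue [XY, KR, YG, WY, BR, TQ, QV]
Visit XY → queue [KR, YG, WY, BR, TQ, QV]
Visit KR → queue [YG, WY, BR, TQ, QV]
Visit YG → queue [WY, BR, TQ, QV]
Visit WY → queue [BR, TQ, QV]
Visit BR → queue [TQ, QV]
Visit TQ → queue [QV]
Visit QV → queue []

TE → SW → ED → MY → UT → EM → XY → KR → YG → WY → BR → TQ → QV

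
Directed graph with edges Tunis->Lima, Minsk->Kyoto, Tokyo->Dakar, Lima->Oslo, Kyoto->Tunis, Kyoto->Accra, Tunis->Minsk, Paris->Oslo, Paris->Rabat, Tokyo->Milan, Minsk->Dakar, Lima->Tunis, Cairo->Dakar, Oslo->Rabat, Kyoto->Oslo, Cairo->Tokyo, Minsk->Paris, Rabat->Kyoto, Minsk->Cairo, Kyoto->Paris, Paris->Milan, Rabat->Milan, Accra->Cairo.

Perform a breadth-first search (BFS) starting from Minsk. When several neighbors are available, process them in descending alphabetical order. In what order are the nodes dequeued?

Minsk, Paris, Kyoto, Dakar, Cairo, Rabat, Oslo, Milan, Tunis, Accra, Tokyo, Lima

Visit Minsk; enqueue Paris, Kyoto, Dakar, Cairo → queue [Paris, Kyoto, Dakar, Cairo]
Visit Paris; enqueue Rabat, Oslo, Milan → queue [Kyoto, Dakar, Cairo, Rabat, Oslo, Milan]
Visit Kyoto; enqueue Tunis, Accra → queue [Dakar, Cairo, Rabat, Oslo, Milan, Tunis, Accra]
Visit Dakar → queue [Cairo, Rabat, Oslo, Milan, Tunis, Accra]
Visit Cairo; enqueue Tokyo → queue [Rabat, Oslo, Milan, Tunis, Accra, Tokyo]
Visit Rabat → queue [Oslo, Milan, Tunis, Accra, Tokyo]
Visit Oslo → queue [Milan, Tunis, Accra, Tokyo]
Visit Milan → queue [Tunis, Accra, Tokyo]
Visit Tunis; enqueue Lima → queue [Accra, Tokyo, Lima]
Visit Accra → queue [Tokyo, Lima]
Visit Tokyo → queue [Lima]
Visit Lima → queue []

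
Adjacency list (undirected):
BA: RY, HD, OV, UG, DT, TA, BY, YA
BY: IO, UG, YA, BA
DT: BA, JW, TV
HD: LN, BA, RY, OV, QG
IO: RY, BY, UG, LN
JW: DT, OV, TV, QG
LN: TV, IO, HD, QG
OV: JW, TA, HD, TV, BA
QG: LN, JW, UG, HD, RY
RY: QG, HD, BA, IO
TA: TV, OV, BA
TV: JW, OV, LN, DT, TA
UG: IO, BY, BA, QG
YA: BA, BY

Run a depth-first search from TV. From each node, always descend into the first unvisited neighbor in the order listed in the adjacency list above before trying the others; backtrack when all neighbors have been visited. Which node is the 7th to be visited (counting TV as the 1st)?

Visit TV
TV → JW
JW → DT
DT → BA
BA → RY
RY → QG
QG → LN
LN → IO
IO → BY
BY → UG
BY → YA
LN → HD
HD → OV
OV → TA

Visit order: TV, JW, DT, BA, RY, QG, LN, IO, BY, UG, YA, HD, OV, TA

LN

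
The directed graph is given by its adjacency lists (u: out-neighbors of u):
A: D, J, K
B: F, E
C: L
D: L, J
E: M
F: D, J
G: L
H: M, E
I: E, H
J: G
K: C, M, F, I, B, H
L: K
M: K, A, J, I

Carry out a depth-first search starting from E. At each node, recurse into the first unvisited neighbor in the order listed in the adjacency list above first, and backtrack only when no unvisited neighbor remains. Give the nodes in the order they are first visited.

E -> M -> K -> C -> L -> F -> D -> J -> G -> I -> H -> B -> A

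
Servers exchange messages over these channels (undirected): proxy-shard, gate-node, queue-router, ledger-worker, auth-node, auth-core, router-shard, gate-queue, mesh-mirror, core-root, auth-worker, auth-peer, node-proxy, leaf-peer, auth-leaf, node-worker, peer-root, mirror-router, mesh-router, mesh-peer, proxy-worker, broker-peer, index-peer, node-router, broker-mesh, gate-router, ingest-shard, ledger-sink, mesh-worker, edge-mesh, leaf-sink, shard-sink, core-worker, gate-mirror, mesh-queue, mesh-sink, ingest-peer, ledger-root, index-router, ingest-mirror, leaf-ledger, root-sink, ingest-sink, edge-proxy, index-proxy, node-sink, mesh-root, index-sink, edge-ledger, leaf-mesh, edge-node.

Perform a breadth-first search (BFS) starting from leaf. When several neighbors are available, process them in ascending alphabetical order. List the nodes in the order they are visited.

leaf, auth, ledger, mesh, peer, sink, core, node, worker, edge, root, broker, mirror, queue, router, index, ingest, shard, gate, proxy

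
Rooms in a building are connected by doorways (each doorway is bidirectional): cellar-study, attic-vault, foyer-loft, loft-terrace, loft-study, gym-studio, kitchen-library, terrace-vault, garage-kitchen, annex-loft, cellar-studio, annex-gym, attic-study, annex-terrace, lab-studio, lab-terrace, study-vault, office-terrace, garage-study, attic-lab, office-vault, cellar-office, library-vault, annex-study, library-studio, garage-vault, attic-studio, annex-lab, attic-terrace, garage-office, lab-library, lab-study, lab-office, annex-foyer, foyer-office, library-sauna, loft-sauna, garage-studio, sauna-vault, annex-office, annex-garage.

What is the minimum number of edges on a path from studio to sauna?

Level 0: studio
Level 1: attic, cellar, garage, gym, lab, library
Level 2: annex, kitchen, office, sauna, study, terrace, vault
Level 3: foyer, loft
sauna first appears at level 2.

2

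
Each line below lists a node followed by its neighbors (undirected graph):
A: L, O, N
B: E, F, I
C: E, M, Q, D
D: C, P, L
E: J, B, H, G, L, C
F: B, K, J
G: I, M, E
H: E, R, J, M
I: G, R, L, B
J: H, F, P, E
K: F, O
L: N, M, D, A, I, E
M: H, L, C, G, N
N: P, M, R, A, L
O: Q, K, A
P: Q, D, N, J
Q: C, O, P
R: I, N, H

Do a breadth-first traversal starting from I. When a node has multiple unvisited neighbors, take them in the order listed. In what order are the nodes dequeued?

I G R L B M E N H D A F C J P O K Q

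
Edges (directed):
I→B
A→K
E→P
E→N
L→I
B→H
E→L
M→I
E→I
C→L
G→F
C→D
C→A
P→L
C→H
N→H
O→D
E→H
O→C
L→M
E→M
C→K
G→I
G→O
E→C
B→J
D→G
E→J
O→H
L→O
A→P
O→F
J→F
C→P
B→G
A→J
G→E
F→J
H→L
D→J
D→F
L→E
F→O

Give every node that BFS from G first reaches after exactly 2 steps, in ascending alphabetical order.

Level 0: G
Level 1: E, F, I, O
Level 2: B, C, D, H, J, L, M, N, P
Level 3: A, K

B, C, D, H, J, L, M, N, P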